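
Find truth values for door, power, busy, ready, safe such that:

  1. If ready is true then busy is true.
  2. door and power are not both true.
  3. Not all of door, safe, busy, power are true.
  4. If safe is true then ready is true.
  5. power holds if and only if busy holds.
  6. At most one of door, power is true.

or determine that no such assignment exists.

door=F, power=T, busy=T, ready=T, safe=F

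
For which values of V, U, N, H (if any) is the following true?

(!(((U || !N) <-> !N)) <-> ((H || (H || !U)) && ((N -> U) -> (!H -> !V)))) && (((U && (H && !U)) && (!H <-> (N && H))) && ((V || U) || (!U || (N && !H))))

Case U = True: the conjunct !U is False.
Case U = False: the conjunct U is False.
Both cases fail — unsatisfiable.

Unsatisfiable — no assignment works.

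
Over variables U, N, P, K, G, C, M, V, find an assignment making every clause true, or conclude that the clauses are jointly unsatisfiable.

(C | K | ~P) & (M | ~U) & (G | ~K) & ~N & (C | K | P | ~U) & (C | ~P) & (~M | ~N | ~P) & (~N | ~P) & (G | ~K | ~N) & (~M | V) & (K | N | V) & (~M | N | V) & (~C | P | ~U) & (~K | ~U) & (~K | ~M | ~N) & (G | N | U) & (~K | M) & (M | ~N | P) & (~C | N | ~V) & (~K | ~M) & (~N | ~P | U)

U = False; N = False; P = False; K = False; G = True; C = False; M = True; V = True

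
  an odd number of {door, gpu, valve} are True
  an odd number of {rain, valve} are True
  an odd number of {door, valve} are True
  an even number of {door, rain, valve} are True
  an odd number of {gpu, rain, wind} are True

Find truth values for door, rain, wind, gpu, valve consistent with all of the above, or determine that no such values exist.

door: True; rain: True; wind: False; gpu: False; valve: False

{door, gpu, valve}: 1 true → odd ✓
{rain, valve}: 1 true → odd ✓
{door, valve}: 1 true → odd ✓
{door, rain, valve}: 2 true → even ✓
{gpu, rain, wind}: 1 true → odd ✓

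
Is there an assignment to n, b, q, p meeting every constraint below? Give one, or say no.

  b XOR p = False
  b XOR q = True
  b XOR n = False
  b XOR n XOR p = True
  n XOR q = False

The formula is unsatisfiable.

Adding constraints 2, 3, 5 mod 2: every variable appears an even number of times on the left, so the left side is 0.
But the right sides sum to 1 (mod 2). 0 ≠ 1 — the system is inconsistent.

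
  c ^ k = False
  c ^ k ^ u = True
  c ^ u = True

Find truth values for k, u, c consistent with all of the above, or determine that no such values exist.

k = False, u = True, c = False

c ^ k = F ^ F = False ✓
c ^ k ^ u = F ^ F ^ T = True ✓
c ^ u = F ^ T = True ✓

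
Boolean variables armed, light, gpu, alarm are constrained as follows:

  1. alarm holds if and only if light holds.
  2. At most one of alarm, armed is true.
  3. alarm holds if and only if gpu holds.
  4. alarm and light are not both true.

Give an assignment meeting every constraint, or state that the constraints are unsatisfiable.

armed=T; light=F; gpu=F; alarm=F

  (1) alarm=F, light=F — same ✓
  (2) {alarm, armed}: 1 true — at most one ✓
  (3) alarm=F, gpu=F — same ✓
  (4) alarm=F, light=F — not both ✓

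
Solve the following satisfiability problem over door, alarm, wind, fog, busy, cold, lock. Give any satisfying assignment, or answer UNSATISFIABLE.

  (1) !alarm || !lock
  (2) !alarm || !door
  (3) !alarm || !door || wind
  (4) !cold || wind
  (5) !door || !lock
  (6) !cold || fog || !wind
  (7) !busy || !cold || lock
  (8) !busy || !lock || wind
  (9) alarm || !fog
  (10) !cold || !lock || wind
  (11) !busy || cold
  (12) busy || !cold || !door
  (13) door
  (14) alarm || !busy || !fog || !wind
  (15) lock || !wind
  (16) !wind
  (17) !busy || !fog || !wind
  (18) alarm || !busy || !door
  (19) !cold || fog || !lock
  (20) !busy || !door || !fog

door = True; alarm = False; wind = False; fog = False; busy = False; cold = False; lock = False

Unit clause (door) forces door = True.
Unit clause (!wind) forces wind = False.
In (!alarm || !door) only !alarm is left, so alarm = False.
In (!cold || wind) only !cold is left, so cold = False.
In (!door || !lock) only !lock is left, so lock = False.
In (alarm || !fog) only !fog is left, so fog = False.
In (!busy || cold) only !busy is left, so busy = False.
All clauses satisfied.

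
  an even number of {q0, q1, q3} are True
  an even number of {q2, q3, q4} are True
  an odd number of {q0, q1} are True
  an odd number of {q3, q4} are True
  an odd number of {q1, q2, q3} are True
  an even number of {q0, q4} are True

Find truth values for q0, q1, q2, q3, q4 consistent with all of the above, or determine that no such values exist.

q0=F; q1=T; q2=T; q3=T; q4=F

{q0, q1, q3}: 2 true → even ✓
{q2, q3, q4}: 2 true → even ✓
{q0, q1}: 1 true → odd ✓
{q3, q4}: 1 true → odd ✓
{q1, q2, q3}: 3 true → odd ✓
{q0, q4}: 0 true → even ✓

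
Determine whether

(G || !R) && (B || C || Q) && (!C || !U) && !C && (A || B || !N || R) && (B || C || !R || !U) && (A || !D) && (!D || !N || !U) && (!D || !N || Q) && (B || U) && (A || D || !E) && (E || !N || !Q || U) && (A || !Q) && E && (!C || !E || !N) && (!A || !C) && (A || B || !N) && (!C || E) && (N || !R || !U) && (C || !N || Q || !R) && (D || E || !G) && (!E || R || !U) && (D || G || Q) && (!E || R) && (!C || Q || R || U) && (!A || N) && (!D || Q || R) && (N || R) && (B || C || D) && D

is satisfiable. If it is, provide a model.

R: True, G: True, N: True, D: True, A: True, U: False, Q: True, B: True, E: True, C: False

Unit clause (!C) forces C = False.
Unit clause (E) forces E = True.
In (!E || R) only R is left, so R = True.
Unit clause (D) forces D = True.
In (G || !R) only G is left, so G = True.
In (A || !D) only A is left, so A = True.
In (!A || N) only N is left, so N = True.
In (!D || !N || !U) only !U is left, so U = False.
In (!D || !N || Q) only Q is left, so Q = True.
In (B || U) only B is left, so B = True.
All clauses satisfied.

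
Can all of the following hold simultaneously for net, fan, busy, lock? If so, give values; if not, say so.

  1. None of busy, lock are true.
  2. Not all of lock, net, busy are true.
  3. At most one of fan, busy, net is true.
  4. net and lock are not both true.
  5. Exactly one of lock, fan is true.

net=F, fan=T, busy=F, lock=F

  (1) {busy, lock}: 0 true — none ✓
  (2) {lock, net, busy}: 0/3 true — not all ✓
  (3) {fan, busy, net}: 1 true — at most one ✓
  (4) net=F, lock=F — not both ✓
  (5) {lock, fan}: 1 true — exactly one ✓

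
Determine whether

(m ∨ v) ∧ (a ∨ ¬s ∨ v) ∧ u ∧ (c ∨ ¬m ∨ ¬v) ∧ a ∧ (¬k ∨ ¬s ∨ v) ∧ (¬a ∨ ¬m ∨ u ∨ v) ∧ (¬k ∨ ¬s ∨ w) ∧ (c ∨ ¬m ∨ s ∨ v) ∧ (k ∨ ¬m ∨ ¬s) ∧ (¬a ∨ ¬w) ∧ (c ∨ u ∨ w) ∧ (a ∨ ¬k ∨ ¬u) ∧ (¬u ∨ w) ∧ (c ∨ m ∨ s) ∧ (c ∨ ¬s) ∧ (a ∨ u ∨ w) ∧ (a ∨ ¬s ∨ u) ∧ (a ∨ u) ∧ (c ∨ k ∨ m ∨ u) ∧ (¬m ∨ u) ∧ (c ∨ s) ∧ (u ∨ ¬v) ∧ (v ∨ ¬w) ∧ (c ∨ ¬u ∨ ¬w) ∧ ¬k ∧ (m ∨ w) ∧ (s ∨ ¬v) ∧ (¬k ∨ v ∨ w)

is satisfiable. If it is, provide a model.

Unsatisfiable

Case u = True:
  (a) forces a = True.
  (¬a ∨ ¬w) forces w = False.
  Clause (¬u ∨ w) is falsified — contradiction.
Case u = False:
  Clause (u) is falsified — contradiction.
Both cases fail, so the formula is unsatisfiable.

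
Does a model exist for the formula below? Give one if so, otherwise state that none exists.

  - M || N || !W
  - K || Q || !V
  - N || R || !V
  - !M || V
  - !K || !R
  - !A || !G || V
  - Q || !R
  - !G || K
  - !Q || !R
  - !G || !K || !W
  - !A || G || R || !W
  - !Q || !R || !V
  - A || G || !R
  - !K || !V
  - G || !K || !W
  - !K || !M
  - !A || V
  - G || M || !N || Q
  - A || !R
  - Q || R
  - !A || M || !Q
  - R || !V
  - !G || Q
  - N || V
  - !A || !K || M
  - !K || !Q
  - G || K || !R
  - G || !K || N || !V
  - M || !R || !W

N: True; W: True; Q: True; G: False; A: False; K: False; M: False; R: False; V: False

Try N = False:
  (N || V) forces V = True.
  (N || R || !V) forces R = True.
  (!K || !R) forces K = False.
  (K || Q || !V) forces Q = True.
  clause (!Q || !R) is falsified — backtrack.
So N = True.
Set W = True.
Set Q = True.
  then (!Q || !R) forces R = False.
  then (R || !V) forces V = False.
  then (!K || !Q) forces K = False.
  then (!M || V) forces M = False.
  then (!G || K) forces G = False.
  then (!A || G || R || !W) forces A = False.
All clauses satisfied.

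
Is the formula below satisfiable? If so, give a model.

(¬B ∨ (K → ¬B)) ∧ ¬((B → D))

B = True, D = False, K = False

  ¬B ∨ (K → ¬B) = True
    ¬B = False
    K → ¬B = True
      ¬B = False
  ¬((B → D)) = True
    B → D = False
Both conjuncts True, so the formula holds.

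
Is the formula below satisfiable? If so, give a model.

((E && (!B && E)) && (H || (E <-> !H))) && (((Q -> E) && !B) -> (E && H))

H = True; B = False; Q = False; E = True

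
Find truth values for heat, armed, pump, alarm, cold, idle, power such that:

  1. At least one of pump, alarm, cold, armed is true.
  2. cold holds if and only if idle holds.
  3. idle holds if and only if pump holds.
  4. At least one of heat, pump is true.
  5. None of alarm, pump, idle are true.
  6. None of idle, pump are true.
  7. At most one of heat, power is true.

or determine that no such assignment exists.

heat: True, armed: True, pump: False, alarm: False, cold: False, idle: False, power: False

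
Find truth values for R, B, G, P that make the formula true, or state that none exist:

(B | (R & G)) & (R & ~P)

R=T, B=T, G=F, P=F

  B | (R & G) = True
    R & G = False
  R & ~P = True
    ~P = True
Both conjuncts True, so the formula holds.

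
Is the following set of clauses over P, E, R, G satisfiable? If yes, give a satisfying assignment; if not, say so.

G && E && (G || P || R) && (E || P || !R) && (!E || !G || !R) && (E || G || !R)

P: False; E: True; R: False; G: True

Unit clause (G) forces G = True.
Unit clause (E) forces E = True.
In (!E || !G || !R) only !R is left, so R = False.
Set P = False.
Check each clause:
  (G): G holds.
  (E): E holds.
  (G || P || R): G holds.
  (E || P || !R): E holds.
  (!E || !G || !R): !R holds.
  (E || G || !R): E holds.
All clauses satisfied.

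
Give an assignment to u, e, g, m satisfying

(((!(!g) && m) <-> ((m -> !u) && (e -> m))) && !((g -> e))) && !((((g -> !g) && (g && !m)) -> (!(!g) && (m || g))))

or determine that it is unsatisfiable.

Unsatisfiable

The conjunct !((((g -> !g) && (g && !m)) -> (!(!g) && (m || g)))) is unsatisfiable on its own:
  g=F, m=F: evaluates to False.
  g=F, m=T: evaluates to False.
  g=T, m=F: evaluates to False.
  g=T, m=T: evaluates to False.
So the whole conjunction is unsatisfiable.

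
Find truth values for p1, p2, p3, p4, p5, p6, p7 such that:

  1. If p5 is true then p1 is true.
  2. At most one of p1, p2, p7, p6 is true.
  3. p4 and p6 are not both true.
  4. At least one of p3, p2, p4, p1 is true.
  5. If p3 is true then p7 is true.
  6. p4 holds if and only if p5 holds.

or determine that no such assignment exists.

p1: True, p2: False, p3: False, p4: True, p5: True, p6: False, p7: False

  (1) p5=T ⇒ p1: T ✓
  (2) {p1, p2, p7, p6}: 1 true — at most one ✓
  (3) p4=T, p6=F — not both ✓
  (4) {p3, p2, p4, p1}: 2 true — at least one ✓
  (5) p3=F ⇒ p7: vacuous ✓
  (6) p4=T, p5=T — same ✓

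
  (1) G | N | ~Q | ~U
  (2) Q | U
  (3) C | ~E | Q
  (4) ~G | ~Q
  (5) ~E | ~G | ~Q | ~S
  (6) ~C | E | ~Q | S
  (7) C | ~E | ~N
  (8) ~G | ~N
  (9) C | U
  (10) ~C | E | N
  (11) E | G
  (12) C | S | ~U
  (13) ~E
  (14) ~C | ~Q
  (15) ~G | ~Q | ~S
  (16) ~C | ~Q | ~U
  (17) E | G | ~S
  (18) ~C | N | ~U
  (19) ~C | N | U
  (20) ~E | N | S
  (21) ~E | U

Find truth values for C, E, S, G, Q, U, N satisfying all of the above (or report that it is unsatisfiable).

C = False, E = False, S = True, G = True, Q = False, U = True, N = False

Unit clause (~E) forces E = False.
In (E | G) only G is left, so G = True.
In (~G | ~Q) only ~Q is left, so Q = False.
In (~G | ~N) only ~N is left, so N = False.
In (~C | E | N) only ~C is left, so C = False.
In (Q | U) only U is left, so U = True.
In (C | S | ~U) only S is left, so S = True.
All clauses satisfied.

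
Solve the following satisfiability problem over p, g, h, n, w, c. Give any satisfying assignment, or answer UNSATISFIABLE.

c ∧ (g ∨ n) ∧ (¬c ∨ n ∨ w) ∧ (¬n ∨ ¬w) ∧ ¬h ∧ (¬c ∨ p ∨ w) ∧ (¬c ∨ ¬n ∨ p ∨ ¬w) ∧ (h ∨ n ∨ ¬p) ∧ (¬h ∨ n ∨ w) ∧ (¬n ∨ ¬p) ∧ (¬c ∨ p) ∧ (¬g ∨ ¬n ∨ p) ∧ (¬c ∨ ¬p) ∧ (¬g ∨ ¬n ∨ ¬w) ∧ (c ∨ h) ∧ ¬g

No satisfying assignment exists.

Case p = True:
  (c) forces c = True.
  Clause (¬c ∨ ¬p) is falsified — contradiction.
Case p = False:
  (c) forces c = True.
  Clause (¬c ∨ p) is falsified — contradiction.
Both cases fail, so the formula is unsatisfiable.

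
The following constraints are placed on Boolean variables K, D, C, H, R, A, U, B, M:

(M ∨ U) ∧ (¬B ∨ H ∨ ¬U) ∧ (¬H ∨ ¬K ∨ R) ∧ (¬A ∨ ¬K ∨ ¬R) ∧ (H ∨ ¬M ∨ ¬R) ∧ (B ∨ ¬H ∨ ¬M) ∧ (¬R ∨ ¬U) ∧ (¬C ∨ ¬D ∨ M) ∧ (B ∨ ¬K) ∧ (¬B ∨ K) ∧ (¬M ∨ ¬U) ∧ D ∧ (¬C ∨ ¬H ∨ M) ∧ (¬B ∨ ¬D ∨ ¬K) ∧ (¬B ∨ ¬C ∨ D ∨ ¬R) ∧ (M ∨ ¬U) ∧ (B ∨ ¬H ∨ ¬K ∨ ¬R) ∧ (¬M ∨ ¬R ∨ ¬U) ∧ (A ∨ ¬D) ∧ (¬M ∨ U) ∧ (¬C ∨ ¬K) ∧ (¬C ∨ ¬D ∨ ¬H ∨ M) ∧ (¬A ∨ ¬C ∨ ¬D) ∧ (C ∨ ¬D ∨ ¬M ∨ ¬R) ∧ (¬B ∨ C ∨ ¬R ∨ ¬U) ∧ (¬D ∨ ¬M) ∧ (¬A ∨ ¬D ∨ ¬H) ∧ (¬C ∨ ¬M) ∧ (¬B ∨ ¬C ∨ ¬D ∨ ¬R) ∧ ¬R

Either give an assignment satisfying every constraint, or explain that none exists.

The formula is unsatisfiable.

Case M = True:
  (¬M ∨ ¬U) forces U = False.
  Clause (¬M ∨ U) is falsified — contradiction.
Case M = False:
  (M ∨ U) forces U = True.
  Clause (M ∨ ¬U) is falsified — contradiction.
Both cases fail, so the formula is unsatisfiable.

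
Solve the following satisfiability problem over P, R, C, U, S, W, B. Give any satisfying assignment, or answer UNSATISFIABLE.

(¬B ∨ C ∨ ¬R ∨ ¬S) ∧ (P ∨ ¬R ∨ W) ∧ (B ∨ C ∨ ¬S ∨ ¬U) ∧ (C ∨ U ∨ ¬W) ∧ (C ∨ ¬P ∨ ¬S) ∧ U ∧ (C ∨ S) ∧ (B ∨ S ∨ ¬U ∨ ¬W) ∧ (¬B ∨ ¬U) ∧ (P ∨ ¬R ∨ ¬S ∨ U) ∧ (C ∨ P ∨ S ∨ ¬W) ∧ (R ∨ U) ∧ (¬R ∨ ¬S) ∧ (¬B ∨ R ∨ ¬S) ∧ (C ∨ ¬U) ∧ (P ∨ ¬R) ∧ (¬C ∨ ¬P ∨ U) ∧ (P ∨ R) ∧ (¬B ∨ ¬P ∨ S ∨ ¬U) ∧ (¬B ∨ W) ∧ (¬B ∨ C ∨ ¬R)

P = True, R = True, C = True, U = True, S = False, W = False, B = False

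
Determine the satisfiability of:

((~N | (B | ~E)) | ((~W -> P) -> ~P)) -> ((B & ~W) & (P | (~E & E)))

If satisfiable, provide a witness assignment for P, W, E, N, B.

P = True, W = False, E = True, N = True, B = True

  ((~N | (B | ~E)) | ((~W -> P) -> ~P)) -> ((B & ~W) & (P | (~E & E))) = True
    (~N | (B | ~E)) | ((~W -> P) -> ~P) = True
      ~N | (B | ~E) = True
        ~N = False
        B | ~E = True
          ~E = False
      (~W -> P) -> ~P = False
        ~W -> P = True
          ~W = True
        ~P = False
    (B & ~W) & (P | (~E & E)) = True
      B & ~W = True
        ~W = True
      P | (~E & E) = True
        ~E & E = False
          ~E = False
The formula evaluates to True.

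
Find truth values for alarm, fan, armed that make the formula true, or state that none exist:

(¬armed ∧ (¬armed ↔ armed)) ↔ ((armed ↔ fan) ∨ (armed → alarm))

alarm=F, fan=F, armed=T

  (¬armed ∧ (¬armed ↔ armed)) ↔ ((armed ↔ fan) ∨ (armed → alarm)) = True
    ¬armed ∧ (¬armed ↔ armed) = False
      ¬armed = False
      ¬armed ↔ armed = False
        ¬armed = False
    (armed ↔ fan) ∨ (armed → alarm) = False
      armed ↔ fan = False
      armed → alarm = False
The formula evaluates to True.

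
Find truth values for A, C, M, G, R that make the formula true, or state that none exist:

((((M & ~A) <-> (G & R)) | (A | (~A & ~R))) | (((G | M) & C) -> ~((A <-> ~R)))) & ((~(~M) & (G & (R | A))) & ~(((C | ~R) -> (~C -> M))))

Case M = True: the conjunct ~(((C | ~R) -> (~C -> M))) becomes ~(((C | ~R) -> True)) = False.
Case M = False: the conjunct ~(~M) becomes ~(~False) = False.
Both cases fail — unsatisfiable.

Unsatisfiable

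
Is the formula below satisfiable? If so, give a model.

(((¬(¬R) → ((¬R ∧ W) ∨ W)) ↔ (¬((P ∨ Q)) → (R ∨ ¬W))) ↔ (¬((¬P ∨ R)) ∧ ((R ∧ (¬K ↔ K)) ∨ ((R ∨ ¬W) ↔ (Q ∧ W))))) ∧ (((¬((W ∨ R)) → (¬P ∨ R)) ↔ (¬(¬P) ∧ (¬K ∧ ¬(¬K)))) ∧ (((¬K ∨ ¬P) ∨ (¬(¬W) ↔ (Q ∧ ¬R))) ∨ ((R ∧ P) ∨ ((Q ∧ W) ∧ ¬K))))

Unsatisfiable

Case P = True: the formula simplifies to ((¬(¬R) → ((¬R ∧ W) ∨ W)) ↔ (¬R ∧ ((R ∧ (¬K ↔ K)) ∨ ((R ∨ ¬W) ↔ (Q ∧ W))))) ∧ (((¬((W ∨ R)) → R) ↔ (¬K ∧ ¬(¬K))) ∧ ((¬K ∨ (¬(¬W) ↔ (Q ∧ ¬R))) ∨ (R ∨ ((Q ∧ W) ∧ ¬K)))).
  R = True: simplifies to ¬W ∧ (¬K ∧ ¬(¬K)).
    K = True: the conjunct ¬K is False.
    K = False: the conjunct ¬(¬K) becomes ¬(¬False) = False.
  R = False: simplifies to (¬W ↔ (Q ∧ W)) ∧ ((W ↔ (¬K ∧ ¬(¬K))) ∧ ((¬K ∨ (¬(¬W) ↔ Q)) ∨ ((Q ∧ W) ∧ ¬K))).
    W = True: simplifies to ¬Q ∧ ((¬K ∧ ¬(¬K)) ∧ ((¬K ∨ Q) ∨ (Q ∧ ¬K))).
      K = True: the conjunct ¬K is False.
      K = False: the conjunct ¬(¬K) becomes ¬(¬False) = False.
    W = False: the conjunct ¬W ↔ (Q ∧ W) becomes ¬False ↔ (Q ∧ False) = False.
Case P = False: the conjunct (¬((W ∨ R)) → (¬P ∨ R)) ↔ (¬(¬P) ∧ (¬K ∧ ¬(¬K))) becomes (¬((W ∨ R)) → True) ↔ (False ∧ (¬K ∧ ¬(¬K))) = False.
Both cases fail — unsatisfiable.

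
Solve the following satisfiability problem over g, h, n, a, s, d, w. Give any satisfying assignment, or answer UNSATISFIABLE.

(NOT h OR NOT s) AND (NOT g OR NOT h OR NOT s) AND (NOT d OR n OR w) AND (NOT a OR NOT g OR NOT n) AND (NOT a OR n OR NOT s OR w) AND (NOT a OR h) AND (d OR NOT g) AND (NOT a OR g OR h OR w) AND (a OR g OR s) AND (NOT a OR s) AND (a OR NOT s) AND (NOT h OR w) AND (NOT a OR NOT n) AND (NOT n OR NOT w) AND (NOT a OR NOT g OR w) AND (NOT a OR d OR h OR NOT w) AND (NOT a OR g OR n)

g = True; h = False; n = False; a = False; s = False; d = True; w = True

Set g = True.
  then (d OR NOT g) forces d = True.
Set h = False.
  then (NOT a OR h) forces a = False.
  then (a OR NOT s) forces s = False.
Set n = False.
  then (NOT d OR n OR w) forces w = True.
All clauses satisfied.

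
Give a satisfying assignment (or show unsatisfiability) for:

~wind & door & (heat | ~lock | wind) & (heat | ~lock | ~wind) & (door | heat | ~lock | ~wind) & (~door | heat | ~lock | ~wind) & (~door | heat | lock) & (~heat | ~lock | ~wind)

Unit clause (~wind) forces wind = False.
Unit clause (door) forces door = True.
Set lock = True.
  then (heat | ~lock | wind) forces heat = True.
Check each clause:
  (~wind): ~wind holds.
  (door): door holds.
  (heat | ~lock | wind): heat holds.
  (heat | ~lock | ~wind): heat holds.
  (door | heat | ~lock | ~wind): door holds.
  (~door | heat | ~lock | ~wind): heat holds.
  (~door | heat | lock): heat holds.
  (~heat | ~lock | ~wind): ~wind holds.
All clauses satisfied.

lock: True, wind: False, heat: True, door: True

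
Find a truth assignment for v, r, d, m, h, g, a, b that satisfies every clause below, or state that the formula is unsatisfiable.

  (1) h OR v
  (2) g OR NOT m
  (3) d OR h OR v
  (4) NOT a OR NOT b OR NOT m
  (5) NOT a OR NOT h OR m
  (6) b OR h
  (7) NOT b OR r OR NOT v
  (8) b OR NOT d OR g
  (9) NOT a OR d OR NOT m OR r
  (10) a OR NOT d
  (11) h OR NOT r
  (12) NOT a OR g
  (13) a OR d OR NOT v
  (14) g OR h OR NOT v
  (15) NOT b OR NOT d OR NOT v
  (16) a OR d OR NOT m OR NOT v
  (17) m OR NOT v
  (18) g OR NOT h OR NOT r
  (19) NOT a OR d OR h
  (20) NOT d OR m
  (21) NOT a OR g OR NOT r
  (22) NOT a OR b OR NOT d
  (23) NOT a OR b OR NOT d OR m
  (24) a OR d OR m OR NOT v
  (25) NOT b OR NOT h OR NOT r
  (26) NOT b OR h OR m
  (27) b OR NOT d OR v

v = False, r = False, d = False, m = False, h = True, g = True, a = False, b = False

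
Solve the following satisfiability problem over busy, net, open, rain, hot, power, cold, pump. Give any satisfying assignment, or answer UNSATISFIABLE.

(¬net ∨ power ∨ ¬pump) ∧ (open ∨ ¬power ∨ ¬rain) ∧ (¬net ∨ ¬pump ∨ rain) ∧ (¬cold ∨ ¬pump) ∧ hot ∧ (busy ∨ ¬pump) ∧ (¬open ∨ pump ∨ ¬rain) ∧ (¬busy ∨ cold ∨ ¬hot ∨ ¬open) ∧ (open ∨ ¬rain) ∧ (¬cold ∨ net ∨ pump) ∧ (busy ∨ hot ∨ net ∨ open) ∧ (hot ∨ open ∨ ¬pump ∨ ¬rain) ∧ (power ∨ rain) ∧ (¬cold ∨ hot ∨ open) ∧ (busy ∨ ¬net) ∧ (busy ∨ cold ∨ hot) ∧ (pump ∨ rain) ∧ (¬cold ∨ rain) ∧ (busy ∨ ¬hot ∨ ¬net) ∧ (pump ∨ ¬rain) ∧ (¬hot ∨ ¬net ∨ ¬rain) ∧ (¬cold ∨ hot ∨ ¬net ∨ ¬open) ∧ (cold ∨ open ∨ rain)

Case pump = True:
  (¬cold ∨ ¬pump) forces cold = False.
  (hot) forces hot = True.
  (busy ∨ ¬pump) forces busy = True.
  (¬busy ∨ cold ∨ ¬hot ∨ ¬open) forces open = False.
  (open ∨ ¬rain) forces rain = False.
  Clause (cold ∨ open ∨ rain) is falsified — contradiction.
Case pump = False:
  (hot) forces hot = True.
  (pump ∨ rain) forces rain = True.
  Clause (pump ∨ ¬rain) is falsified — contradiction.
Both cases fail, so the formula is unsatisfiable.

The formula is unsatisfiable.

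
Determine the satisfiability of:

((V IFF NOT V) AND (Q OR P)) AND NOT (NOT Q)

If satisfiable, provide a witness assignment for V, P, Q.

The conjunct V IFF NOT V is unsatisfiable on its own:
  V=F: evaluates to False.
  V=T: evaluates to False.
So the whole conjunction is unsatisfiable.

Unsatisfiable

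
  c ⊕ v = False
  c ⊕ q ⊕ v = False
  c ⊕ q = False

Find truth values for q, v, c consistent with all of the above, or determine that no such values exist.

q=F, v=F, c=F

c ⊕ v = F ⊕ F = False ✓
c ⊕ q ⊕ v = F ⊕ F ⊕ F = False ✓
c ⊕ q = F ⊕ F = False ✓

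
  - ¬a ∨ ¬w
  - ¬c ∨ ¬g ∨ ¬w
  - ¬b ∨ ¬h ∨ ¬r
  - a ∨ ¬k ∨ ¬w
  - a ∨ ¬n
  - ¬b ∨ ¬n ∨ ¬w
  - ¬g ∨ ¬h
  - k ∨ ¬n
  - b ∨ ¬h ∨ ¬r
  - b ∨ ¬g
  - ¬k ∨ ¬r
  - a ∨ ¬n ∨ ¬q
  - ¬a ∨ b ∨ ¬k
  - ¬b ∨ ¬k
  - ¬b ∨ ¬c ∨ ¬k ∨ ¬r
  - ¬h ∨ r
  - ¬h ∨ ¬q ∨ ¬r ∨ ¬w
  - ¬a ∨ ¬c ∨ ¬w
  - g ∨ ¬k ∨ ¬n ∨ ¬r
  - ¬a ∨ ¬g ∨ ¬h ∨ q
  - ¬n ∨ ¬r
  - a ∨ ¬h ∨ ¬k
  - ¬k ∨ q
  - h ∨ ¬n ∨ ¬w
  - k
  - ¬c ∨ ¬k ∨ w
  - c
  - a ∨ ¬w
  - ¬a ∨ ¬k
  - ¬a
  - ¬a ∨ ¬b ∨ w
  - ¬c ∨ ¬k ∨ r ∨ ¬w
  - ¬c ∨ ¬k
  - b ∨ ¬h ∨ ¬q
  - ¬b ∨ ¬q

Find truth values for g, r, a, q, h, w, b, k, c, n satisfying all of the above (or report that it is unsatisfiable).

No satisfying assignment exists.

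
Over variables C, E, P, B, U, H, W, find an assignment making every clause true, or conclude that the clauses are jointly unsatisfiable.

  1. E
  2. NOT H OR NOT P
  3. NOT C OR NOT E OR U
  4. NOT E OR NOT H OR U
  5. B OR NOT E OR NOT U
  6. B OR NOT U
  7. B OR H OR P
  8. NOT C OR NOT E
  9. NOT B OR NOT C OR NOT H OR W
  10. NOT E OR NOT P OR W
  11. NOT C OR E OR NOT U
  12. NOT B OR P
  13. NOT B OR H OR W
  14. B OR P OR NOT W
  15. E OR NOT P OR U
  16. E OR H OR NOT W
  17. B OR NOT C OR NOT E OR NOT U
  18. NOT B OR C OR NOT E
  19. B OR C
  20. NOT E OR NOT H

Case E = True:
  (NOT C OR NOT E) forces C = False.
  (NOT B OR C OR NOT E) forces B = False.
  Clause (B OR C) is falsified — contradiction.
Case E = False:
  Clause (E) is falsified — contradiction.
Both cases fail, so the formula is unsatisfiable.

Unsatisfiable — no assignment works.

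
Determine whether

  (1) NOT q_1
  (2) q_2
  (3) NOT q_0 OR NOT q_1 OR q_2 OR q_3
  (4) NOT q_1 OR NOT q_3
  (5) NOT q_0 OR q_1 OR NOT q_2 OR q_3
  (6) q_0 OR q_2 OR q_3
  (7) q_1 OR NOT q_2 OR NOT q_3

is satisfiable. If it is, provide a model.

Unit clause (NOT q_1) forces q_1 = False.
Unit clause (q_2) forces q_2 = True.
In (q_1 OR NOT q_2 OR NOT q_3) only NOT q_3 is left, so q_3 = False.
In (NOT q_0 OR q_1 OR NOT q_2 OR q_3) only NOT q_0 is left, so q_0 = False.
Check each clause:
  (NOT q_1): NOT q_1 holds.
  (q_2): q_2 holds.
  (NOT q_0 OR NOT q_1 OR q_2 OR q_3): NOT q_0 holds.
  (NOT q_1 OR NOT q_3): NOT q_1 holds.
  (NOT q_0 OR q_1 OR NOT q_2 OR q_3): NOT q_0 holds.
  (q_0 OR q_2 OR q_3): q_2 holds.
  (q_1 OR NOT q_2 OR NOT q_3): NOT q_3 holds.
All clauses satisfied.

q_0 = False, q_1 = False, q_2 = True, q_3 = False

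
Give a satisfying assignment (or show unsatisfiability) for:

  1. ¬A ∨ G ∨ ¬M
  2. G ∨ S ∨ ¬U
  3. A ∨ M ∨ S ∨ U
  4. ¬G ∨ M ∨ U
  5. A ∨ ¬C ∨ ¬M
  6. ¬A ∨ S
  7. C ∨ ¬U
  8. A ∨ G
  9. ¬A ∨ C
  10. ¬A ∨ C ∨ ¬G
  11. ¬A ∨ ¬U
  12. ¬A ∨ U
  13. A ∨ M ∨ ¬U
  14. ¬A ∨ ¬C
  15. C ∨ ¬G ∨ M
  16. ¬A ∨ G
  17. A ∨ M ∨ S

A = False; M = True; S = True; C = False; G = True; U = False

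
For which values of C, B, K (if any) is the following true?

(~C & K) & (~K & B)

The formula is unsatisfiable.

Case K = True: the conjunct ~K is False.
Case K = False: the conjunct K is False.
Both cases fail — unsatisfiable.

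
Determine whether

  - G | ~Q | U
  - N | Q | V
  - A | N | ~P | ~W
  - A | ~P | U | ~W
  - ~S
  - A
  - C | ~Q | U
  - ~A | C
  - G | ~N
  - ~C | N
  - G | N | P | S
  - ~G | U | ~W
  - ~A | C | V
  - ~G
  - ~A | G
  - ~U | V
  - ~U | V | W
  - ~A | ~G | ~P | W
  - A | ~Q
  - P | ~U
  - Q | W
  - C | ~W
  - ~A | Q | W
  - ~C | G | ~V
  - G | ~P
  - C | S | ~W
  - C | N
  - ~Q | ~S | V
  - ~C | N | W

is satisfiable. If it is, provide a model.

No satisfying assignment exists.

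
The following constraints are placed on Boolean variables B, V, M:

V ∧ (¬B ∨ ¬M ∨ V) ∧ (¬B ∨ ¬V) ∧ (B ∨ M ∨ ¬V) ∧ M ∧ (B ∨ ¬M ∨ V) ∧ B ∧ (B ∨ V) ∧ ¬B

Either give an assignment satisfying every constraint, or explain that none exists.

Case B = True:
  Clause (¬B) is falsified — contradiction.
Case B = False:
  Clause (B) is falsified — contradiction.
Both cases fail, so the formula is unsatisfiable.

UNSATISFIABLE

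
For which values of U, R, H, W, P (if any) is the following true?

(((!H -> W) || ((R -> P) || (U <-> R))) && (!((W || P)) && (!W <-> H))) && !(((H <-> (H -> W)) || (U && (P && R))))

U = True, R = False, H = True, W = False, P = False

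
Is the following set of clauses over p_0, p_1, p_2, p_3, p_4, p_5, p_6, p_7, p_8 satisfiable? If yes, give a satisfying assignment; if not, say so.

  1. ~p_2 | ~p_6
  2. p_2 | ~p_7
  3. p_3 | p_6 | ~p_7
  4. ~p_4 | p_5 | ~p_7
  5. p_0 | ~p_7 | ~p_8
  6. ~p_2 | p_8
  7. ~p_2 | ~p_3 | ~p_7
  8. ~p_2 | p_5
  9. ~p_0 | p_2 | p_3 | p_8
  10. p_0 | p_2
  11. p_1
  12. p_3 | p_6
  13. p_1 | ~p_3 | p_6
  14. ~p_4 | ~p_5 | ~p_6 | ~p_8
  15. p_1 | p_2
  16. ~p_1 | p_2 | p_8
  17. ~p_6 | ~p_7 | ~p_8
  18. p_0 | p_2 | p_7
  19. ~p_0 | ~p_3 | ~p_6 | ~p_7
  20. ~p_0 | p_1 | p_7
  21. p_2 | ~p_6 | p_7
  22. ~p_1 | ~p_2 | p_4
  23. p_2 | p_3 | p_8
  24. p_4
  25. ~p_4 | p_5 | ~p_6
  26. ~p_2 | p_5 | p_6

Unit clause (p_1) forces p_1 = True.
Unit clause (p_4) forces p_4 = True.
Set p_0 = True.
Set p_2 = False.
  then (p_2 | ~p_7) forces p_7 = False.
  then (~p_1 | p_2 | p_8) forces p_8 = True.
  then (p_2 | ~p_6 | p_7) forces p_6 = False.
  then (p_3 | p_6) forces p_3 = True.
Set p_5 = False.
All clauses satisfied.

p_0: True, p_1: True, p_2: False, p_3: True, p_4: True, p_5: False, p_6: False, p_7: False, p_8: True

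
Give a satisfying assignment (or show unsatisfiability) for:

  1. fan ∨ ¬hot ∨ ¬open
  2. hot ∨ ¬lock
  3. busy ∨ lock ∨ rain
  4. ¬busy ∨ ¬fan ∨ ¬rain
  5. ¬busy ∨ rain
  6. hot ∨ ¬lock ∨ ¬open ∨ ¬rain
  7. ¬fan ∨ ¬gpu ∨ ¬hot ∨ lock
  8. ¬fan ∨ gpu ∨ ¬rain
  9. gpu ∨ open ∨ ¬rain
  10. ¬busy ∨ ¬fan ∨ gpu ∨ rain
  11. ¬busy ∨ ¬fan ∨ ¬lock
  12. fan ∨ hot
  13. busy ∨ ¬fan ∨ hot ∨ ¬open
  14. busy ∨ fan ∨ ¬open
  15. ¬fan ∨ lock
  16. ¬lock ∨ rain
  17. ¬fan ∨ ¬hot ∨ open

Set fan = False.
  then (fan ∨ hot) forces hot = True.
  then (fan ∨ ¬hot ∨ ¬open) forces open = False.
Set lock = True.
  then (¬lock ∨ rain) forces rain = True.
  then (gpu ∨ open ∨ ¬rain) forces gpu = True.
Set busy = False.
All clauses satisfied.

fan: False, lock: True, busy: False, rain: True, hot: True, open: False, gpu: True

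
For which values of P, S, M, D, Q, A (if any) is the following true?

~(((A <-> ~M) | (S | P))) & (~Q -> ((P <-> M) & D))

P=F, S=F, M=T, D=T, Q=T, A=T

  ~(((A <-> ~M) | (S | P))) = True
    (A <-> ~M) | (S | P) = False
      A <-> ~M = False
        ~M = False
      S | P = False
  ~Q -> ((P <-> M) & D) = True
    ~Q = False
    (P <-> M) & D = False
      P <-> M = False
Both conjuncts True, so the formula holds.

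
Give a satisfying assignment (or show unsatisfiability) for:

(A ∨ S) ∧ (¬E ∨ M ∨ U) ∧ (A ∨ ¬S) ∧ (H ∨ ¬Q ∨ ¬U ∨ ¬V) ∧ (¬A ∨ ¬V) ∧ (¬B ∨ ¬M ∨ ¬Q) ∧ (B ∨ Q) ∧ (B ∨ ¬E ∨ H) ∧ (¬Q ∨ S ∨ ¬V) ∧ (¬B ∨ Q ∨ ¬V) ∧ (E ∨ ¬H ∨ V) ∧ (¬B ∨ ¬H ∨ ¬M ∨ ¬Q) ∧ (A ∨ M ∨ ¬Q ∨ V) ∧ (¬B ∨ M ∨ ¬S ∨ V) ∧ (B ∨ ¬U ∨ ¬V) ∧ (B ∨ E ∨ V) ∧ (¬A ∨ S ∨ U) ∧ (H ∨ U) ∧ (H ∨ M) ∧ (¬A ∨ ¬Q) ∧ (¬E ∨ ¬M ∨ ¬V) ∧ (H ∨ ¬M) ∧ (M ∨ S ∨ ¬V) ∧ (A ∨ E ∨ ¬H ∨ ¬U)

Set U = False.
  then (H ∨ U) forces H = True.
Set S = True.
  then (A ∨ ¬S) forces A = True.
  then (¬A ∨ ¬V) forces V = False.
  then (E ∨ ¬H ∨ V) forces E = True.
  then (¬A ∨ ¬Q) forces Q = False.
  then (¬E ∨ M ∨ U) forces M = True.
  then (B ∨ Q) forces B = True.
All clauses satisfied.

U: False; S: True; B: True; M: True; E: True; Q: False; H: True; V: False; A: True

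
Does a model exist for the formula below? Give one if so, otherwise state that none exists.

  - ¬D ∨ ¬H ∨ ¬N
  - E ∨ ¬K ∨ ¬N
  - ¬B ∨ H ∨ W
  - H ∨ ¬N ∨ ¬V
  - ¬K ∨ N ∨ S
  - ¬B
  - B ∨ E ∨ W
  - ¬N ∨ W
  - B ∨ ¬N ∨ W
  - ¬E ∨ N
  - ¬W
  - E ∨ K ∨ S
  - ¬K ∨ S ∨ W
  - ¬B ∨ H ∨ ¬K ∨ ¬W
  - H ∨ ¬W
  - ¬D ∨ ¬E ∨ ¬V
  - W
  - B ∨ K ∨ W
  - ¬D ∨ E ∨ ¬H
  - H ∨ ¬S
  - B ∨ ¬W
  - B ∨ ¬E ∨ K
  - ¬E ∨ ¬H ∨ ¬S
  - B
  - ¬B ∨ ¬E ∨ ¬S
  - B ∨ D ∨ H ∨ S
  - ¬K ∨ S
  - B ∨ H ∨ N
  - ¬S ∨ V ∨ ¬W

The formula is unsatisfiable.

Case W = True:
  Clause (¬W) is falsified — contradiction.
Case W = False:
  Clause (W) is falsified — contradiction.
Both cases fail, so the formula is unsatisfiable.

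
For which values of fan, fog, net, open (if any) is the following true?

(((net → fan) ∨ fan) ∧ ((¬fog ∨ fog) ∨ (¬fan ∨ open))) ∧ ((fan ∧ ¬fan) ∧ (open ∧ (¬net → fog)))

No satisfying assignment exists.

Case fan = True: the conjunct ¬fan is False.
Case fan = False: the conjunct fan is False.
Both cases fail — unsatisfiable.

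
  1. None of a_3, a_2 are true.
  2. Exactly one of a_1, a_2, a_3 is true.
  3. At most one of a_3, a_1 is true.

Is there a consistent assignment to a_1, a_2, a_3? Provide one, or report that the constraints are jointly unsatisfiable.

a_1 = True; a_2 = False; a_3 = False

  (1) {a_3, a_2}: 0 true — none ✓
  (2) {a_1, a_2, a_3}: 1 true — exactly one ✓
  (3) {a_3, a_1}: 1 true — at most one ✓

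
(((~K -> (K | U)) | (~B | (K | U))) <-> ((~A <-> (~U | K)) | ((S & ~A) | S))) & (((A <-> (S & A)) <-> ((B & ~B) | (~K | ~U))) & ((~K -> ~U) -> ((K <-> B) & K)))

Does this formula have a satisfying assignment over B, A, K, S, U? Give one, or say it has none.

B: True; A: False; K: False; S: True; U: True

  ((~K -> (K | U)) | (~B | (K | U))) <-> ((~A <-> (~U | K)) | ((S & ~A) | S)) = True
    (~K -> (K | U)) | (~B | (K | U)) = True
      ~K -> (K | U) = True
        ~K = True
        K | U = True
      ~B | (K | U) = True
        ~B = False
        K | U = True
    (~A <-> (~U | K)) | ((S & ~A) | S) = True
      ~A <-> (~U | K) = False
        ~A = True
        ~U | K = False
          ~U = False
      (S & ~A) | S = True
        S & ~A = True
          ~A = True
  ((A <-> (S & A)) <-> ((B & ~B) | (~K | ~U))) & ((~K -> ~U) -> ((K <-> B) & K)) = True
    (A <-> (S & A)) <-> ((B & ~B) | (~K | ~U)) = True
      A <-> (S & A) = True
        S & A = False
      (B & ~B) | (~K | ~U) = True
        B & ~B = False
          ~B = False
        ~K | ~U = True
          ~K = True
          ~U = False
    (~K -> ~U) -> ((K <-> B) & K) = True
      ~K -> ~U = False
        ~K = True
        ~U = False
      (K <-> B) & K = False
        K <-> B = False
Both conjuncts True, so the formula holds.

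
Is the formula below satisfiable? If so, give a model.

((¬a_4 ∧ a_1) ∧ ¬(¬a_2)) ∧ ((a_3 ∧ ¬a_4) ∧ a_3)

a_1 = True; a_2 = True; a_3 = True; a_4 = False

  (¬a_4 ∧ a_1) ∧ ¬(¬a_2) = True
    ¬a_4 ∧ a_1 = True
      ¬a_4 = True
    ¬(¬a_2) = True
      ¬a_2 = False
  (a_3 ∧ ¬a_4) ∧ a_3 = True
    a_3 ∧ ¬a_4 = True
      ¬a_4 = True
Both conjuncts True, so the formula holds.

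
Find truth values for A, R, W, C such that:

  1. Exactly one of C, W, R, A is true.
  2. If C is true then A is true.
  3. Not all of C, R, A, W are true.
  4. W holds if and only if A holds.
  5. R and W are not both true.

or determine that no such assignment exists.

A=F; R=T; W=F; C=F

  (1) {C, W, R, A}: 1 true — exactly one ✓
  (2) C=F ⇒ A: vacuous ✓
  (3) {C, R, A, W}: 1/4 true — not all ✓
  (4) W=F, A=F — same ✓
  (5) R=T, W=F — not both ✓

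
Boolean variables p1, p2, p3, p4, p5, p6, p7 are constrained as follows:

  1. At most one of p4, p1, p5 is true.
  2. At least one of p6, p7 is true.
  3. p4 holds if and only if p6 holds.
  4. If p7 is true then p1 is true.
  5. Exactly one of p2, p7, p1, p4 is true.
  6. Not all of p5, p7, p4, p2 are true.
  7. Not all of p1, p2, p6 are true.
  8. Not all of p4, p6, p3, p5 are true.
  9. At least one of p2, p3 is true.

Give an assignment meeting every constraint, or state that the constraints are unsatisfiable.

p1: False, p2: False, p3: True, p4: True, p5: False, p6: True, p7: False

  (1) {p4, p1, p5}: 1 true — at most one ✓
  (2) {p6, p7}: 1 true — at least one ✓
  (3) p4=T, p6=T — same ✓
  (4) p7=F ⇒ p1: vacuous ✓
  (5) {p2, p7, p1, p4}: 1 true — exactly one ✓
  (6) {p5, p7, p4, p2}: 1/4 true — not all ✓
  (7) {p1, p2, p6}: 1/3 true — not all ✓
  (8) {p4, p6, p3, p5}: 3/4 true — not all ✓
  (9) {p2, p3}: 1 true — at least one ✓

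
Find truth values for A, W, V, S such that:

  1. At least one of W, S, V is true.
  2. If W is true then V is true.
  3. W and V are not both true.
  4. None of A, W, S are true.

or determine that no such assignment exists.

A = False, W = False, V = True, S = False

  (1) {W, S, V}: 1 true — at least one ✓
  (2) W=F ⇒ V: vacuous ✓
  (3) W=F, V=T — not both ✓
  (4) {A, W, S}: 0 true — none ✓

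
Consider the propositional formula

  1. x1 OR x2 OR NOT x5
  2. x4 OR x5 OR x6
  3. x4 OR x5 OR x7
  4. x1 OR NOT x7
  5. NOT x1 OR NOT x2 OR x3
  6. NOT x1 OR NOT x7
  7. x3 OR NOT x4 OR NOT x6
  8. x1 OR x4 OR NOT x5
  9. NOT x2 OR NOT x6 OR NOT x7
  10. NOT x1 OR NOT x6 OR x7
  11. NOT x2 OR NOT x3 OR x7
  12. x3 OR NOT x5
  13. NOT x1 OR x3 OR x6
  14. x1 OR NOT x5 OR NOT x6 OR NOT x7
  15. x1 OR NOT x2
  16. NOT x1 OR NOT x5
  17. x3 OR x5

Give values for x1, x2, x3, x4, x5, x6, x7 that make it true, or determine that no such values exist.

Set x1 = False.
  then (x1 OR NOT x7) forces x7 = False.
  then (x1 OR NOT x2) forces x2 = False.
  then (x1 OR x2 OR NOT x5) forces x5 = False.
  then (x4 OR x5 OR x7) forces x4 = True.
  then (x3 OR x5) forces x3 = True.
Set x6 = False.
All clauses satisfied.

x1 = False, x2 = False, x3 = True, x4 = True, x5 = False, x6 = False, x7 = False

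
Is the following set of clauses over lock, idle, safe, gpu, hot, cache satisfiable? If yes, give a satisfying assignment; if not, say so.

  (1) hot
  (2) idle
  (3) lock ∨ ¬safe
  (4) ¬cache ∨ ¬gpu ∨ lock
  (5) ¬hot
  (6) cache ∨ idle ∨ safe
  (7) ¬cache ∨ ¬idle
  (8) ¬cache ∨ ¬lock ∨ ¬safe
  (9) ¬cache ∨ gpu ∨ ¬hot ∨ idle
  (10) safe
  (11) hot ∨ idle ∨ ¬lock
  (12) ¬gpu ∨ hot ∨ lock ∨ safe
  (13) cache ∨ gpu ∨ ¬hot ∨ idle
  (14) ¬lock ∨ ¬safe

Case hot = True:
  Clause (¬hot) is falsified — contradiction.
Case hot = False:
  Clause (hot) is falsified — contradiction.
Both cases fail, so the formula is unsatisfiable.

Unsatisfiable — no assignment works.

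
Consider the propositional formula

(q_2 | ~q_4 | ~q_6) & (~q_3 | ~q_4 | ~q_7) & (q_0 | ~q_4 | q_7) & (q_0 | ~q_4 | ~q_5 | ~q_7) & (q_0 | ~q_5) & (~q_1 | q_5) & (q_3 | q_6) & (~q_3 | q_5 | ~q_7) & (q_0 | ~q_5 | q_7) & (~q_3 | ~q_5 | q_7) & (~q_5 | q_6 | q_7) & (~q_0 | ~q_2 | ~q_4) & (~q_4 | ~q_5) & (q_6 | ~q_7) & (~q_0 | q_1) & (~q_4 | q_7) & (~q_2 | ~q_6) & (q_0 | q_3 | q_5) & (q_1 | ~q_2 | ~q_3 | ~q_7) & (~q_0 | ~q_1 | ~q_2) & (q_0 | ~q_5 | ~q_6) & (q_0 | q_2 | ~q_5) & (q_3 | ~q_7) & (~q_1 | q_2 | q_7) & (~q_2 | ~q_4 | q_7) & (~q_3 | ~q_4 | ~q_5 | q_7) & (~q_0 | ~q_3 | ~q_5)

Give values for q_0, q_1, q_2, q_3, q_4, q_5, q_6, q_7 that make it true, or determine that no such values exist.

q_0 = False, q_1 = False, q_2 = True, q_3 = True, q_4 = False, q_5 = False, q_6 = False, q_7 = False

Set q_0 = False.
  then (q_0 | ~q_5) forces q_5 = False.
  then (~q_1 | q_5) forces q_1 = False.
  then (q_0 | q_3 | q_5) forces q_3 = True.
  then (~q_3 | q_5 | ~q_7) forces q_7 = False.
  then (~q_4 | q_7) forces q_4 = False.
Set q_2 = True.
  then (~q_2 | ~q_6) forces q_6 = False.
All clauses satisfied.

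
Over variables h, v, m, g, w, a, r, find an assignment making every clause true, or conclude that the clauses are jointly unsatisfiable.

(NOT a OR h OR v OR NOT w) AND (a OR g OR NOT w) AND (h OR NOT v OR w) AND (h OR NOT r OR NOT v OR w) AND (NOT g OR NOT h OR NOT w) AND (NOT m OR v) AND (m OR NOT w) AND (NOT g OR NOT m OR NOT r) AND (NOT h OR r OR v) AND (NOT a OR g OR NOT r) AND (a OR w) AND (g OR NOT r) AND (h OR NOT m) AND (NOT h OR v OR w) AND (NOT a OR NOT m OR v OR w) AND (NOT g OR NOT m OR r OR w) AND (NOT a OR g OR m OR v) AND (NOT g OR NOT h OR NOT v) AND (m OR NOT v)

Set h = True.
Set v = True.
  then (NOT g OR NOT h OR NOT v) forces g = False.
  then (m OR NOT v) forces m = True.
  then (g OR NOT r) forces r = False.
Set w = True.
  then (a OR g OR NOT w) forces a = True.
All clauses satisfied.

h = True, v = True, m = True, g = False, w = True, a = True, r = False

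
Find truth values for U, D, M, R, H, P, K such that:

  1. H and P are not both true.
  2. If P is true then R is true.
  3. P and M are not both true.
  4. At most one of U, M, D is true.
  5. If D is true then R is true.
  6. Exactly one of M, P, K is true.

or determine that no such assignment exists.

U: False; D: True; M: False; R: True; H: True; P: False; K: True

  (1) H=T, P=F — not both ✓
  (2) P=F ⇒ R: vacuous ✓
  (3) P=F, M=F — not both ✓
  (4) {U, M, D}: 1 true — at most one ✓
  (5) D=T ⇒ R: T ✓
  (6) {M, P, K}: 1 true — exactly one ✓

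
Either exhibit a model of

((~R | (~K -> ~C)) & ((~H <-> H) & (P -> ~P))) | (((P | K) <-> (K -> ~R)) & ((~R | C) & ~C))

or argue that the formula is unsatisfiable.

C: False; H: True; K: True; R: False; P: True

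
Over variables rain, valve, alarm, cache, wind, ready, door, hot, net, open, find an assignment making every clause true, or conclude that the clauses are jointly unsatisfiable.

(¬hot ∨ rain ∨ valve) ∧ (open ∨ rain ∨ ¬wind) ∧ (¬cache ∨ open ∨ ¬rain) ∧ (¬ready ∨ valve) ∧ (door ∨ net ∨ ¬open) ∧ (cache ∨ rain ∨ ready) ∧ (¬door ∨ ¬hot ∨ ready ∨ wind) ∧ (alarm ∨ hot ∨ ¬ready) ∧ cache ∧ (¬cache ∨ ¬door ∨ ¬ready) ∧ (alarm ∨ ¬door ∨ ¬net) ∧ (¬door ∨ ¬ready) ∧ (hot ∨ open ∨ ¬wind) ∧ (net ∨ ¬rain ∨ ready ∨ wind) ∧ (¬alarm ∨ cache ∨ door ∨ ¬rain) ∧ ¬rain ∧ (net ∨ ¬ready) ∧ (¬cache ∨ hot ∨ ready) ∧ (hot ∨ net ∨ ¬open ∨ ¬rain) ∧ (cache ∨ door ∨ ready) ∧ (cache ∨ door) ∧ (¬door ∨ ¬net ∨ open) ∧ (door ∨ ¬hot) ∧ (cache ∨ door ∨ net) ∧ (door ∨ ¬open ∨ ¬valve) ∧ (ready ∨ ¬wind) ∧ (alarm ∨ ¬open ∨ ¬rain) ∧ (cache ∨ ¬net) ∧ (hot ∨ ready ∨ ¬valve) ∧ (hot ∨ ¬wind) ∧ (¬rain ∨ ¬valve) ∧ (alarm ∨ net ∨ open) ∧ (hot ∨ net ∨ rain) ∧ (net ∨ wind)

Unit clause (cache) forces cache = True.
Unit clause (¬rain) forces rain = False.
Try valve = False:
  (¬hot ∨ rain ∨ valve) forces hot = False.
  (¬ready ∨ valve) forces ready = False.
  clause (¬cache ∨ hot ∨ ready) is falsified — backtrack.
So valve = True.
Set alarm = True.
Set wind = False.
  then (net ∨ wind) forces net = True.
Set ready = True.
  then (¬cache ∨ ¬door ∨ ¬ready) forces door = False.
  then (door ∨ ¬hot) forces hot = False.
  then (door ∨ ¬open ∨ ¬valve) forces open = False.
All clauses satisfied.

rain=F; valve=T; alarm=T; cache=T; wind=F; ready=T; door=F; hot=F; net=T; open=F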